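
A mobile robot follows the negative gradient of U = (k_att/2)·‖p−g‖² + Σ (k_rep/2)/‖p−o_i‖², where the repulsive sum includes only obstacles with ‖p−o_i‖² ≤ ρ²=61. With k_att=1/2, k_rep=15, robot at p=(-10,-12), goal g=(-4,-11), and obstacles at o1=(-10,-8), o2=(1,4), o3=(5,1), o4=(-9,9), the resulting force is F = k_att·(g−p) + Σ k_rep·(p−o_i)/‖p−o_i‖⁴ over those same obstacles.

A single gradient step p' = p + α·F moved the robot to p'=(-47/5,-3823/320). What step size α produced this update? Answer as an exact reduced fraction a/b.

F_att = 1/2·(g−p) = 1/2·(6,1) = (3.0000,0.5000)
o1: d²=16 ≤ ρ²=61; F_rep = 15·(0,-4)/16² = (0.0000,-0.2344)
o2: d²=377 > ρ²=61 → inactive
o3: d²=394 > ρ²=61 → inactive
o4: d²=442 > ρ²=61 → inactive
F = F_att + ΣF_rep = (3.0000,0.2656)
Δp = p'−p = (0.6000,0.0531); α = Δx/Fx = (3/5) / (3) = 1/5
check: Δy/Fy = (17/320) / (17/64) = 1/5 ✓

α = 1/5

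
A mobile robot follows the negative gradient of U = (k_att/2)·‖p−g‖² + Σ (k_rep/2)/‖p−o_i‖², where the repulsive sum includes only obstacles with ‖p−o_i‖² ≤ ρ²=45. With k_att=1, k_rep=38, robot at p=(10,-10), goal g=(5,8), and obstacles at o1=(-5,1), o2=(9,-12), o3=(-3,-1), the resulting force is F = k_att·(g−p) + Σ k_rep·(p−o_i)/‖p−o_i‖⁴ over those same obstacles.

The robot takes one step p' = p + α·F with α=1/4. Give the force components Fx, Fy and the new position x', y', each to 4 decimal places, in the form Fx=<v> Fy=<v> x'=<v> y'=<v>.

F_att = 1·(g−p) = 1·(-5,18) = (-5.0000,18.0000)
o1: d²=346 > ρ²=45 → inactive
o2: d²=5 ≤ ρ²=45; F_rep = 38·(1,2)/5² = (1.5200,3.0400)
o3: d²=250 > ρ²=45 → inactive
F = F_att + ΣF_rep = (-3.4800,21.0400)
p' = p + 1/4·F = (9.1300,-4.7400)

Fx=-3.4800 Fy=21.0400 x'=9.1300 y'=-4.7400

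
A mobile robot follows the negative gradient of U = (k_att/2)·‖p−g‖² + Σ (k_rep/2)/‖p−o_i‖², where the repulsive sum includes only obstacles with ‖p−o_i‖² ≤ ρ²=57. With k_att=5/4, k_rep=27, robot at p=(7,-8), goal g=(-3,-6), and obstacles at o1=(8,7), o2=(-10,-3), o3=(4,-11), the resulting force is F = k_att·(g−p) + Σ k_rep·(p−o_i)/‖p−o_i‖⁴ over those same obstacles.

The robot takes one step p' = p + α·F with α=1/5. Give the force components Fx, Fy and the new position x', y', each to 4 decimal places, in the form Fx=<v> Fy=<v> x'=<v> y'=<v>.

Fx=-12.2500 Fy=2.7500 x'=4.5500 y'=-7.4500

F_att = 5/4·(g−p) = 5/4·(-10,2) = (-12.5000,2.5000)
o1: d²=226 > ρ²=57 → inactive
o2: d²=314 > ρ²=57 → inactive
o3: d²=18 ≤ ρ²=57; F_rep = 27·(3,3)/18² = (0.2500,0.2500)
F = F_att + ΣF_rep = (-12.2500,2.7500)
p' = p + 1/5·F = (4.5500,-7.4500)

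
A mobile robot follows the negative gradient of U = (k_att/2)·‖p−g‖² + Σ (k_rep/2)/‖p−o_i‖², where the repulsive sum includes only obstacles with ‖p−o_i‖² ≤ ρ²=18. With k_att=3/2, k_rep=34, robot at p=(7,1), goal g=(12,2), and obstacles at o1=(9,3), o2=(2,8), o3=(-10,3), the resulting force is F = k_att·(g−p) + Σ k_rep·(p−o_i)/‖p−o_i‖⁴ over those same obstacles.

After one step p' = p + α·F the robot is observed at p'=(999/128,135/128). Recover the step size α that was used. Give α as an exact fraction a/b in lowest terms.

F_att = 3/2·(g−p) = 3/2·(5,1) = (7.5000,1.5000)
o1: d²=8 ≤ ρ²=18; F_rep = 34·(-2,-2)/8² = (-1.0625,-1.0625)
o2: d²=74 > ρ²=18 → inactive
o3: d²=293 > ρ²=18 → inactive
F = F_att + ΣF_rep = (6.4375,0.4375)
Δp = p'−p = (0.8047,0.0547); α = Δx/Fx = (103/128) / (103/16) = 1/8
check: Δy/Fy = (7/128) / (7/16) = 1/8 ✓

α = 1/8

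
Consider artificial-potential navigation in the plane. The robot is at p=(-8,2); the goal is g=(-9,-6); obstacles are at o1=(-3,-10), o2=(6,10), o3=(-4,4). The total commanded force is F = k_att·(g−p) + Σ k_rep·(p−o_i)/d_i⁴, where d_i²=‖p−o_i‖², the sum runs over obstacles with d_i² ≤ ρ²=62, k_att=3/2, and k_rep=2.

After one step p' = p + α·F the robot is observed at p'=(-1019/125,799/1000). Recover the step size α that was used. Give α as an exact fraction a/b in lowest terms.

F_att = 3/2·(g−p) = 3/2·(-1,-8) = (-1.5000,-12.0000)
o1: d²=169 > ρ²=62 → inactive
o2: d²=260 > ρ²=62 → inactive
o3: d²=20 ≤ ρ²=62; F_rep = 2·(-4,-2)/20² = (-0.0200,-0.0100)
F = F_att + ΣF_rep = (-1.5200,-12.0100)
Δp = p'−p = (-0.1520,-1.2010); α = Δx/Fx = (-19/125) / (-38/25) = 1/10
check: Δy/Fy = (-1201/1000) / (-1201/100) = 1/10 ✓

α = 1/10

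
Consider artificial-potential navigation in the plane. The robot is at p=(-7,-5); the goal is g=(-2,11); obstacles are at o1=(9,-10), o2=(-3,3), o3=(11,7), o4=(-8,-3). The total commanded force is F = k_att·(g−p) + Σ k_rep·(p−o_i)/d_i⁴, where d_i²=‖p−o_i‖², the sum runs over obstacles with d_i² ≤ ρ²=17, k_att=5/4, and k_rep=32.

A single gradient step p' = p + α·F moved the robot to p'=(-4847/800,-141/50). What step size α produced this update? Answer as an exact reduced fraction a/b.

α = 1/8

F_att = 5/4·(g−p) = 5/4·(5,16) = (6.2500,20.0000)
o1: d²=281 > ρ²=17 → inactive
o2: d²=80 > ρ²=17 → inactive
o3: d²=468 > ρ²=17 → inactive
o4: d²=5 ≤ ρ²=17; F_rep = 32·(1,-2)/5² = (1.2800,-2.5600)
F = F_att + ΣF_rep = (7.5300,17.4400)
Δp = p'−p = (0.9413,2.1800); α = Δx/Fx = (753/800) / (753/100) = 1/8
check: Δy/Fy = (109/50) / (436/25) = 1/8 ✓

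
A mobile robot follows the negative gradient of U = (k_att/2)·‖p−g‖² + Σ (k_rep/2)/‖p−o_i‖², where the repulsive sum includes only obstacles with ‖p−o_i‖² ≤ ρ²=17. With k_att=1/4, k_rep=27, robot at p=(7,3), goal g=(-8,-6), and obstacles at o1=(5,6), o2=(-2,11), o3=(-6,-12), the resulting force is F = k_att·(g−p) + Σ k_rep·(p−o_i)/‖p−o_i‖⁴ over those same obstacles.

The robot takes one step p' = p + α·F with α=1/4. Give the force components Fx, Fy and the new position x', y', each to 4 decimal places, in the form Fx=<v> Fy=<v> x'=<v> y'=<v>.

Fx=-3.4305 Fy=-2.7293 x'=6.1424 y'=2.3177

F_att = 1/4·(g−p) = 1/4·(-15,-9) = (-3.7500,-2.2500)
o1: d²=13 ≤ ρ²=17; F_rep = 27·(2,-3)/13² = (0.3195,-0.4793)
o2: d²=145 > ρ²=17 → inactive
o3: d²=394 > ρ²=17 → inactive
F = F_att + ΣF_rep = (-3.4305,-2.7293)
p' = p + 1/4·F = (6.1424,2.3177)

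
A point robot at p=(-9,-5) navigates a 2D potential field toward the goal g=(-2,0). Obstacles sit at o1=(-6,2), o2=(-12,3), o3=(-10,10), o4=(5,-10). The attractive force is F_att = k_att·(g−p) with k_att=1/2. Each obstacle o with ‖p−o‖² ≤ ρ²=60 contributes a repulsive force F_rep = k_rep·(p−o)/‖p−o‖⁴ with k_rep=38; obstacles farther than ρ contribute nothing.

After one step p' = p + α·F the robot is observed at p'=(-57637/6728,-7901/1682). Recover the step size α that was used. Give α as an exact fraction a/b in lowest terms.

α = 1/8

F_att = 1/2·(g−p) = 1/2·(7,5) = (3.5000,2.5000)
o1: d²=58 ≤ ρ²=60; F_rep = 38·(-3,-7)/58² = (-0.0339,-0.0791)
o2: d²=73 > ρ²=60 → inactive
o3: d²=226 > ρ²=60 → inactive
o4: d²=221 > ρ²=60 → inactive
F = F_att + ΣF_rep = (3.4661,2.4209)
Δp = p'−p = (0.4333,0.3026); α = Δx/Fx = (2915/6728) / (2915/841) = 1/8
check: Δy/Fy = (509/1682) / (2036/841) = 1/8 ✓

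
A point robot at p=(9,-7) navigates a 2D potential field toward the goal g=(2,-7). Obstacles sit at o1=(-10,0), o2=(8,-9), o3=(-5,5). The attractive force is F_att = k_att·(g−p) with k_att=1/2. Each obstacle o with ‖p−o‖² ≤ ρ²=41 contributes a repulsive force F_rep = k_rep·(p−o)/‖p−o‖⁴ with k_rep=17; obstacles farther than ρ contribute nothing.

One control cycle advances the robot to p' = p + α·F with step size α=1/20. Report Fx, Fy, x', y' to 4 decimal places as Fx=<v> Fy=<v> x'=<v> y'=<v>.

Fx=-2.8200 Fy=1.3600 x'=8.8590 y'=-6.9320

F_att = 1/2·(g−p) = 1/2·(-7,0) = (-3.5000,0.0000)
o1: d²=410 > ρ²=41 → inactive
o2: d²=5 ≤ ρ²=41; F_rep = 17·(1,2)/5² = (0.6800,1.3600)
o3: d²=340 > ρ²=41 → inactive
F = F_att + ΣF_rep = (-2.8200,1.3600)
p' = p + 1/20·F = (8.8590,-6.9320)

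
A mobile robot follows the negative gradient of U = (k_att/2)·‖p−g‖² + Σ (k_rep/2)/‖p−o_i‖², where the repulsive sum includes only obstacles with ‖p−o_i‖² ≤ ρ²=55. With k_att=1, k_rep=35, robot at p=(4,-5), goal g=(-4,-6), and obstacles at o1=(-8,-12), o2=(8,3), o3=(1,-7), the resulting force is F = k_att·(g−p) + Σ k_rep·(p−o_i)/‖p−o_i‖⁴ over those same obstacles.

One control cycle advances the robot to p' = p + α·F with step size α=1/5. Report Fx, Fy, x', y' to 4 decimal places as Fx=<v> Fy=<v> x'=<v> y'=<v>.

Fx=-7.3787 Fy=-0.5858 x'=2.5243 y'=-5.1172

F_att = 1·(g−p) = 1·(-8,-1) = (-8.0000,-1.0000)
o1: d²=193 > ρ²=55 → inactive
o2: d²=80 > ρ²=55 → inactive
o3: d²=13 ≤ ρ²=55; F_rep = 35·(3,2)/13² = (0.6213,0.4142)
F = F_att + ΣF_rep = (-7.3787,-0.5858)
p' = p + 1/5·F = (2.5243,-5.1172)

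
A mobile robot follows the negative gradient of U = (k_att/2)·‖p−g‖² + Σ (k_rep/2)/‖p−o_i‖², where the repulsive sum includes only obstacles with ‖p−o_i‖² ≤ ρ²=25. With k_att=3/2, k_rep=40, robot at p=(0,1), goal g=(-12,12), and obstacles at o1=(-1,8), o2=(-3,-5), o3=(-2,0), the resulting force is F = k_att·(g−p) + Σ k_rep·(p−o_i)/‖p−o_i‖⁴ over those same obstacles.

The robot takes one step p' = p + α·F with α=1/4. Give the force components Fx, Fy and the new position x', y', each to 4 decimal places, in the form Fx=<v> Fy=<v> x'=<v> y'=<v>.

Fx=-14.8000 Fy=18.1000 x'=-3.7000 y'=5.5250

F_att = 3/2·(g−p) = 3/2·(-12,11) = (-18.0000,16.5000)
o1: d²=50 > ρ²=25 → inactive
o2: d²=45 > ρ²=25 → inactive
o3: d²=5 ≤ ρ²=25; F_rep = 40·(2,1)/5² = (3.2000,1.6000)
F = F_att + ΣF_rep = (-14.8000,18.1000)
p' = p + 1/4·F = (-3.7000,5.5250)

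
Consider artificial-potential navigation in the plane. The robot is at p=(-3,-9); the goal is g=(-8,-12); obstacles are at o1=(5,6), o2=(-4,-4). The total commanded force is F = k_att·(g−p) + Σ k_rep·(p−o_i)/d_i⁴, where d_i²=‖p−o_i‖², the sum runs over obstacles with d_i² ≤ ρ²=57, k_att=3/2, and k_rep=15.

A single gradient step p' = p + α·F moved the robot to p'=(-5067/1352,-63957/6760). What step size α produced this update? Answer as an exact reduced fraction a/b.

α = 1/10

F_att = 3/2·(g−p) = 3/2·(-5,-3) = (-7.5000,-4.5000)
o1: d²=289 > ρ²=57 → inactive
o2: d²=26 ≤ ρ²=57; F_rep = 15·(1,-5)/26² = (0.0222,-0.1109)
F = F_att + ΣF_rep = (-7.4778,-4.6109)
Δp = p'−p = (-0.7478,-0.4611); α = Δx/Fx = (-1011/1352) / (-5055/676) = 1/10
check: Δy/Fy = (-3117/6760) / (-3117/676) = 1/10 ✓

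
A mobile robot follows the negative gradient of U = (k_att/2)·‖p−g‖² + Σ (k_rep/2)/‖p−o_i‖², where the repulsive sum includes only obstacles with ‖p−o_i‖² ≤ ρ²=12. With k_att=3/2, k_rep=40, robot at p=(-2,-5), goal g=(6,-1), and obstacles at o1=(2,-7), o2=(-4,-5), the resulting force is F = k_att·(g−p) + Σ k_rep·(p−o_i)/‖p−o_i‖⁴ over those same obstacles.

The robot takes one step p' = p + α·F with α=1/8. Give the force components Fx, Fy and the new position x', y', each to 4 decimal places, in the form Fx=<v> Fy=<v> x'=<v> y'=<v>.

Fx=17.0000 Fy=6.0000 x'=0.1250 y'=-4.2500

F_att = 3/2·(g−p) = 3/2·(8,4) = (12.0000,6.0000)
o1: d²=20 > ρ²=12 → inactive
o2: d²=4 ≤ ρ²=12; F_rep = 40·(2,0)/4² = (5.0000,0.0000)
F = F_att + ΣF_rep = (17.0000,6.0000)
p' = p + 1/8·F = (0.1250,-4.2500)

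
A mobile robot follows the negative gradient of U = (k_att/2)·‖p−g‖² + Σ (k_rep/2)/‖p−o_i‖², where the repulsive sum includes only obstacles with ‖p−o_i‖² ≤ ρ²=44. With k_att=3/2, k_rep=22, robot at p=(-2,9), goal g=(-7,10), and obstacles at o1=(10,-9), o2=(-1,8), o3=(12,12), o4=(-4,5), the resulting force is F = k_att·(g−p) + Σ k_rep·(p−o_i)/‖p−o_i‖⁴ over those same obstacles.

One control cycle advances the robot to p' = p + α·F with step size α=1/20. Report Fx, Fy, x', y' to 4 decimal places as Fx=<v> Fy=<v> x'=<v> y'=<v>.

F_att = 3/2·(g−p) = 3/2·(-5,1) = (-7.5000,1.5000)
o1: d²=468 > ρ²=44 → inactive
o2: d²=2 ≤ ρ²=44; F_rep = 22·(-1,1)/2² = (-5.5000,5.5000)
o3: d²=205 > ρ²=44 → inactive
o4: d²=20 ≤ ρ²=44; F_rep = 22·(2,4)/20² = (0.1100,0.2200)
F = F_att + ΣF_rep = (-12.8900,7.2200)
p' = p + 1/20·F = (-2.6445,9.3610)

Fx=-12.8900 Fy=7.2200 x'=-2.6445 y'=9.3610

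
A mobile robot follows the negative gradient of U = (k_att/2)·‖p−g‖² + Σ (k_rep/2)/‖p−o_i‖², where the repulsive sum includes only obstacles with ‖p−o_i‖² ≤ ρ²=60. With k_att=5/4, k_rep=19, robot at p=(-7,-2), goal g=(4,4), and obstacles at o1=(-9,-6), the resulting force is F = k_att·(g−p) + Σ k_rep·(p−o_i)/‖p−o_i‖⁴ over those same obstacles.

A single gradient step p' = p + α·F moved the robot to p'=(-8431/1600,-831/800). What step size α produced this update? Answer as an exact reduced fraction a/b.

F_att = 5/4·(g−p) = 5/4·(11,6) = (13.7500,7.5000)
o1: d²=20 ≤ ρ²=60; F_rep = 19·(2,4)/20² = (0.0950,0.1900)
F = F_att + ΣF_rep = (13.8450,7.6900)
Δp = p'−p = (1.7306,0.9613); α = Δx/Fx = (2769/1600) / (2769/200) = 1/8
check: Δy/Fy = (769/800) / (769/100) = 1/8 ✓

α = 1/8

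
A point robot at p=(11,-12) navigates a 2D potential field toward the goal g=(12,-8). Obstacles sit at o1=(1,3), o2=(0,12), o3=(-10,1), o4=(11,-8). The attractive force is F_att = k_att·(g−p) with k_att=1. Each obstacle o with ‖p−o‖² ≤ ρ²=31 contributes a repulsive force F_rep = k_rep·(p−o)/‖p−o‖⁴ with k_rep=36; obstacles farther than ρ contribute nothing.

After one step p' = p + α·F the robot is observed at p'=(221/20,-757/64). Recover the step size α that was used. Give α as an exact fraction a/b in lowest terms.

F_att = 1·(g−p) = 1·(1,4) = (1.0000,4.0000)
o1: d²=325 > ρ²=31 → inactive
o2: d²=697 > ρ²=31 → inactive
o3: d²=610 > ρ²=31 → inactive
o4: d²=16 ≤ ρ²=31; F_rep = 36·(0,-4)/16² = (0.0000,-0.5625)
F = F_att + ΣF_rep = (1.0000,3.4375)
Δp = p'−p = (0.0500,0.1719); α = Δx/Fx = (1/20) / (1) = 1/20
check: Δy/Fy = (11/64) / (55/16) = 1/20 ✓

α = 1/20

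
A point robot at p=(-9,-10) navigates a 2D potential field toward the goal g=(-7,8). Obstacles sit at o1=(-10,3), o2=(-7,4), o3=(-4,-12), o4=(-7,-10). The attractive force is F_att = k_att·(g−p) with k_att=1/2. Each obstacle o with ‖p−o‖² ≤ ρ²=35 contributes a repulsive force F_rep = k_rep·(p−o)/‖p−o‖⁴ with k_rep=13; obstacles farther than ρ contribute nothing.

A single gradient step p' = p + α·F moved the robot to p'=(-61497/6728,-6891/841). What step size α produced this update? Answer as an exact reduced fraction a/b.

F_att = 1/2·(g−p) = 1/2·(2,18) = (1.0000,9.0000)
o1: d²=170 > ρ²=35 → inactive
o2: d²=200 > ρ²=35 → inactive
o3: d²=29 ≤ ρ²=35; F_rep = 13·(-5,2)/29² = (-0.0773,0.0309)
o4: d²=4 ≤ ρ²=35; F_rep = 13·(-2,0)/4² = (-1.6250,0.0000)
F = F_att + ΣF_rep = (-0.7023,9.0309)
Δp = p'−p = (-0.1405,1.8062); α = Δx/Fx = (-945/6728) / (-4725/6728) = 1/5
check: Δy/Fy = (1519/841) / (7595/841) = 1/5 ✓

α = 1/5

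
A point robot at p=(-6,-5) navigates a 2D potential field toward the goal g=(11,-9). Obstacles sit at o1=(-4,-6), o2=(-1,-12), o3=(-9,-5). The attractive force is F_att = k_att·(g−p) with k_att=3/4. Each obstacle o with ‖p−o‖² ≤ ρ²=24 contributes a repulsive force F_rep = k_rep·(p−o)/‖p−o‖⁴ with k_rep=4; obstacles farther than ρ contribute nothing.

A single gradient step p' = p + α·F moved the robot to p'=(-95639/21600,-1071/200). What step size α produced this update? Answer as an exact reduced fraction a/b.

F_att = 3/4·(g−p) = 3/4·(17,-4) = (12.7500,-3.0000)
o1: d²=5 ≤ ρ²=24; F_rep = 4·(-2,1)/5² = (-0.3200,0.1600)
o2: d²=74 > ρ²=24 → inactive
o3: d²=9 ≤ ρ²=24; F_rep = 4·(3,0)/9² = (0.1481,0.0000)
F = F_att + ΣF_rep = (12.5781,-2.8400)
Δp = p'−p = (1.5723,-0.3550); α = Δx/Fx = (33961/21600) / (33961/2700) = 1/8
check: Δy/Fy = (-71/200) / (-71/25) = 1/8 ✓

α = 1/8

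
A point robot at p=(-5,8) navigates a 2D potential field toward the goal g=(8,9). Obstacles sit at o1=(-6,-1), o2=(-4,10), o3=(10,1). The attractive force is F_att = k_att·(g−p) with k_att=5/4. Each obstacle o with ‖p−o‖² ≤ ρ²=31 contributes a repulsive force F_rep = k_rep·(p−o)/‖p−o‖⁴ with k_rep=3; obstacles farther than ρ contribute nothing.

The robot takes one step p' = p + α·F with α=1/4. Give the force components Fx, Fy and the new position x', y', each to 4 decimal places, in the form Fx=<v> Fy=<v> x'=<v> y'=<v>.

Fx=16.1300 Fy=1.0100 x'=-0.9675 y'=8.2525

F_att = 5/4·(g−p) = 5/4·(13,1) = (16.2500,1.2500)
o1: d²=82 > ρ²=31 → inactive
o2: d²=5 ≤ ρ²=31; F_rep = 3·(-1,-2)/5² = (-0.1200,-0.2400)
o3: d²=274 > ρ²=31 → inactive
F = F_att + ΣF_rep = (16.1300,1.0100)
p' = p + 1/4·F = (-0.9675,8.2525)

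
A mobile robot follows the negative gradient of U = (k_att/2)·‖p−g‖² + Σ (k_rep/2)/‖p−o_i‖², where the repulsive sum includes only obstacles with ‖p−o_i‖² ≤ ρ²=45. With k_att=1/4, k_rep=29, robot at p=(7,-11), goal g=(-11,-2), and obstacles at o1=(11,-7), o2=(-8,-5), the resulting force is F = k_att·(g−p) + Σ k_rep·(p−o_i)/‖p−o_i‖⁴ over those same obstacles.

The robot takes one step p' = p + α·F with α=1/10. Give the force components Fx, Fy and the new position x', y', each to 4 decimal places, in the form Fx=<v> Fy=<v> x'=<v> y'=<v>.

Fx=-4.6133 Fy=2.1367 x'=6.5387 y'=-10.7863

F_att = 1/4·(g−p) = 1/4·(-18,9) = (-4.5000,2.2500)
o1: d²=32 ≤ ρ²=45; F_rep = 29·(-4,-4)/32² = (-0.1133,-0.1133)
o2: d²=261 > ρ²=45 → inactive
F = F_att + ΣF_rep = (-4.6133,2.1367)
p' = p + 1/10·F = (6.5387,-10.7863)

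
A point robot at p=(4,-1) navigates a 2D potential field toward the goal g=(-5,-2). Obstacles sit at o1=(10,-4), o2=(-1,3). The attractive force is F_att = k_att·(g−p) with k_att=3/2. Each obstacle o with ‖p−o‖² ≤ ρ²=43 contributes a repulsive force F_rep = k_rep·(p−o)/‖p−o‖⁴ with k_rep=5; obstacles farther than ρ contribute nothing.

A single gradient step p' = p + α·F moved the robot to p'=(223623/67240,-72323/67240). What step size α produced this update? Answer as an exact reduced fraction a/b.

α = 1/20

F_att = 3/2·(g−p) = 3/2·(-9,-1) = (-13.5000,-1.5000)
o1: d²=45 > ρ²=43 → inactive
o2: d²=41 ≤ ρ²=43; F_rep = 5·(5,-4)/41² = (0.0149,-0.0119)
F = F_att + ΣF_rep = (-13.4851,-1.5119)
Δp = p'−p = (-0.6743,-0.0756); α = Δx/Fx = (-45337/67240) / (-45337/3362) = 1/20
check: Δy/Fy = (-5083/67240) / (-5083/3362) = 1/20 ✓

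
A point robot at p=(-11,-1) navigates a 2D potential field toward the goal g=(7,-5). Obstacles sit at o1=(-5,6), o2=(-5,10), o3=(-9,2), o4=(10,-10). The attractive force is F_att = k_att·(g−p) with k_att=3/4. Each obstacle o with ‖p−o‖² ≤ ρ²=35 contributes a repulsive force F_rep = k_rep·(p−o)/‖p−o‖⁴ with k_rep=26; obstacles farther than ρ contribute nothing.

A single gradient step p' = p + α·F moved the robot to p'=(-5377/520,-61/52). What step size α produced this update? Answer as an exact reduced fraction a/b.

F_att = 3/4·(g−p) = 3/4·(18,-4) = (13.5000,-3.0000)
o1: d²=85 > ρ²=35 → inactive
o2: d²=157 > ρ²=35 → inactive
o3: d²=13 ≤ ρ²=35; F_rep = 26·(-2,-3)/13² = (-0.3077,-0.4615)
o4: d²=522 > ρ²=35 → inactive
F = F_att + ΣF_rep = (13.1923,-3.4615)
Δp = p'−p = (0.6596,-0.1731); α = Δx/Fx = (343/520) / (343/26) = 1/20
check: Δy/Fy = (-9/52) / (-45/13) = 1/20 ✓

α = 1/20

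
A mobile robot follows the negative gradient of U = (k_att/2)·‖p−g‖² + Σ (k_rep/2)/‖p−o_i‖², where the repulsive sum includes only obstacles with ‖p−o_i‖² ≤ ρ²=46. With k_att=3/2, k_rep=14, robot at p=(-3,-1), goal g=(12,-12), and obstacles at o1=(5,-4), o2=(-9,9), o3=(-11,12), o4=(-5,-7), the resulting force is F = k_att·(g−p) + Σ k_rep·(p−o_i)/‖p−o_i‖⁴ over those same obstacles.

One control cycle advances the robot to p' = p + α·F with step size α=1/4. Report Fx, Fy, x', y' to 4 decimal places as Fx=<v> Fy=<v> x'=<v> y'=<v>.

F_att = 3/2·(g−p) = 3/2·(15,-11) = (22.5000,-16.5000)
o1: d²=73 > ρ²=46 → inactive
o2: d²=136 > ρ²=46 → inactive
o3: d²=233 > ρ²=46 → inactive
o4: d²=40 ≤ ρ²=46; F_rep = 14·(2,6)/40² = (0.0175,0.0525)
F = F_att + ΣF_rep = (22.5175,-16.4475)
p' = p + 1/4·F = (2.6294,-5.1119)

Fx=22.5175 Fy=-16.4475 x'=2.6294 y'=-5.1119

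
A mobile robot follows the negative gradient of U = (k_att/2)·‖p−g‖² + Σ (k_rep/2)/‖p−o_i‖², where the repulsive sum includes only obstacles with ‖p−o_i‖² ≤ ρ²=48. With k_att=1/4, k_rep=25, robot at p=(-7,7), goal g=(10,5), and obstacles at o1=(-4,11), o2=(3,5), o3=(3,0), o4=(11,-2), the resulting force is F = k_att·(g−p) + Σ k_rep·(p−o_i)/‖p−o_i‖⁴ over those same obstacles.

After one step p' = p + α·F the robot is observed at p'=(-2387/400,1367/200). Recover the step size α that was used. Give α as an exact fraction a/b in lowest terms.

α = 1/4

F_att = 1/4·(g−p) = 1/4·(17,-2) = (4.2500,-0.5000)
o1: d²=25 ≤ ρ²=48; F_rep = 25·(-3,-4)/25² = (-0.1200,-0.1600)
o2: d²=104 > ρ²=48 → inactive
o3: d²=149 > ρ²=48 → inactive
o4: d²=405 > ρ²=48 → inactive
F = F_att + ΣF_rep = (4.1300,-0.6600)
Δp = p'−p = (1.0325,-0.1650); α = Δx/Fx = (413/400) / (413/100) = 1/4
check: Δy/Fy = (-33/200) / (-33/50) = 1/4 ✓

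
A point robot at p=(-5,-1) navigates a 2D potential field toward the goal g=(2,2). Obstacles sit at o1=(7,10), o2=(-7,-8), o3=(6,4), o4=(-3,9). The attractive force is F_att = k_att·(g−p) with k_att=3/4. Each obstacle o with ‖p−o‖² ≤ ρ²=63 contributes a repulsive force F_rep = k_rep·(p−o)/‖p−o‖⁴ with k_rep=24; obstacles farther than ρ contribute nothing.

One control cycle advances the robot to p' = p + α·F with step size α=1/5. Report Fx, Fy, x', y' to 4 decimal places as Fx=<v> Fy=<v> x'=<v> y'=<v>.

Fx=5.2671 Fy=2.3098 x'=-3.9466 y'=-0.5380

F_att = 3/4·(g−p) = 3/4·(7,3) = (5.2500,2.2500)
o1: d²=265 > ρ²=63 → inactive
o2: d²=53 ≤ ρ²=63; F_rep = 24·(2,7)/53² = (0.0171,0.0598)
o3: d²=146 > ρ²=63 → inactive
o4: d²=104 > ρ²=63 → inactive
F = F_att + ΣF_rep = (5.2671,2.3098)
p' = p + 1/5·F = (-3.9466,-0.5380)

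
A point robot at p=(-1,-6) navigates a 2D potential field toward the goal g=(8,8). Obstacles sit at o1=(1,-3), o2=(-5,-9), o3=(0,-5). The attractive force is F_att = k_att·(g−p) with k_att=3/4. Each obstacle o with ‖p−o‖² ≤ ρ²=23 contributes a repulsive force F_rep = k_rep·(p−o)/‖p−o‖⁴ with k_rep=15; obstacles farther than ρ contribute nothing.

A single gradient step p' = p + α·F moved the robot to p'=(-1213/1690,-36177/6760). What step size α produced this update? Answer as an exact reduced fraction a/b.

α = 1/10

F_att = 3/4·(g−p) = 3/4·(9,14) = (6.7500,10.5000)
o1: d²=13 ≤ ρ²=23; F_rep = 15·(-2,-3)/13² = (-0.1775,-0.2663)
o2: d²=25 > ρ²=23 → inactive
o3: d²=2 ≤ ρ²=23; F_rep = 15·(-1,-1)/2² = (-3.7500,-3.7500)
F = F_att + ΣF_rep = (2.8225,6.4837)
Δp = p'−p = (0.2822,0.6484); α = Δx/Fx = (477/1690) / (477/169) = 1/10
check: Δy/Fy = (4383/6760) / (4383/676) = 1/10 ✓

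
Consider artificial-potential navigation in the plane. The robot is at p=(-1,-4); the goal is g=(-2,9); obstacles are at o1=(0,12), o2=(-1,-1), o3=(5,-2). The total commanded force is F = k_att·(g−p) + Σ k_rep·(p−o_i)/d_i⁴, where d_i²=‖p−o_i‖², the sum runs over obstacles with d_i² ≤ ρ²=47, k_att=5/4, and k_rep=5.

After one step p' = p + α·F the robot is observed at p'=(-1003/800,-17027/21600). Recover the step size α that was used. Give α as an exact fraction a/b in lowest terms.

α = 1/5

F_att = 5/4·(g−p) = 5/4·(-1,13) = (-1.2500,16.2500)
o1: d²=257 > ρ²=47 → inactive
o2: d²=9 ≤ ρ²=47; F_rep = 5·(0,-3)/9² = (0.0000,-0.1852)
o3: d²=40 ≤ ρ²=47; F_rep = 5·(-6,-2)/40² = (-0.0187,-0.0063)
F = F_att + ΣF_rep = (-1.2688,16.0586)
Δp = p'−p = (-0.2537,3.2117); α = Δx/Fx = (-203/800) / (-203/160) = 1/5
check: Δy/Fy = (69373/21600) / (69373/4320) = 1/5 ✓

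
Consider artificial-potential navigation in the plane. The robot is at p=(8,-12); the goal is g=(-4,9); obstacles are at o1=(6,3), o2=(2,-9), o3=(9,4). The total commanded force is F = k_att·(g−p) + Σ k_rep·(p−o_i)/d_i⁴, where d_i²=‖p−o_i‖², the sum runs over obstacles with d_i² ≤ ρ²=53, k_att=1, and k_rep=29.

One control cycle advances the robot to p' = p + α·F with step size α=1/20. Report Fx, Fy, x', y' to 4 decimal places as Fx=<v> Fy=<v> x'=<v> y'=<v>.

Fx=-11.9141 Fy=20.9570 x'=7.4043 y'=-10.9521

F_att = 1·(g−p) = 1·(-12,21) = (-12.0000,21.0000)
o1: d²=229 > ρ²=53 → inactive
o2: d²=45 ≤ ρ²=53; F_rep = 29·(6,-3)/45² = (0.0859,-0.0430)
o3: d²=257 > ρ²=53 → inactive
F = F_att + ΣF_rep = (-11.9141,20.9570)
p' = p + 1/20·F = (7.4043,-10.9521)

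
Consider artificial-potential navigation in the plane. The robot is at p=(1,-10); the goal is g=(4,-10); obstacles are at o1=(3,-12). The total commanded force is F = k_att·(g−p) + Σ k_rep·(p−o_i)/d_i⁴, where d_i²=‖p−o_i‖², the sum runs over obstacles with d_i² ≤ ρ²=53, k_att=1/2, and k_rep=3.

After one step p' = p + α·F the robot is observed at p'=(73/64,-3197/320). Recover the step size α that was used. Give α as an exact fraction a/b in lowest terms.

α = 1/10

F_att = 1/2·(g−p) = 1/2·(3,0) = (1.5000,0.0000)
o1: d²=8 ≤ ρ²=53; F_rep = 3·(-2,2)/8² = (-0.0938,0.0938)
F = F_att + ΣF_rep = (1.4062,0.0938)
Δp = p'−p = (0.1406,0.0094); α = Δx/Fx = (9/64) / (45/32) = 1/10
check: Δy/Fy = (3/320) / (3/32) = 1/10 ✓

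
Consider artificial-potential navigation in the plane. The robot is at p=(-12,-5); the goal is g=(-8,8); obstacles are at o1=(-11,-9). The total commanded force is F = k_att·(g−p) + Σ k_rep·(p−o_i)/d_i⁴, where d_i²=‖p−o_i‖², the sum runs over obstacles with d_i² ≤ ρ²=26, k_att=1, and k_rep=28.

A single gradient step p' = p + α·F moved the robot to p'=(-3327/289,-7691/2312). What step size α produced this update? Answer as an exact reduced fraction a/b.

α = 1/8

F_att = 1·(g−p) = 1·(4,13) = (4.0000,13.0000)
o1: d²=17 ≤ ρ²=26; F_rep = 28·(-1,4)/17² = (-0.0969,0.3875)
F = F_att + ΣF_rep = (3.9031,13.3875)
Δp = p'−p = (0.4879,1.6734); α = Δx/Fx = (141/289) / (1128/289) = 1/8
check: Δy/Fy = (3869/2312) / (3869/289) = 1/8 ✓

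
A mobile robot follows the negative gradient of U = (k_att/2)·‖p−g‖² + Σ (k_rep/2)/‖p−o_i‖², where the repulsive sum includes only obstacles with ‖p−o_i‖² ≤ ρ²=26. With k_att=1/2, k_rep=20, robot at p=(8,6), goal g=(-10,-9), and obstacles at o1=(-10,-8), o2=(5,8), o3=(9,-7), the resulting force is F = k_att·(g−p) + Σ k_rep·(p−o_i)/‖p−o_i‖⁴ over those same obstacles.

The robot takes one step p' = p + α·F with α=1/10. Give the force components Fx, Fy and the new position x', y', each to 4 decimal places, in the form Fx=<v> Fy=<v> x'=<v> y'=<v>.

Fx=-8.6450 Fy=-7.7367 x'=7.1355 y'=5.2263

F_att = 1/2·(g−p) = 1/2·(-18,-15) = (-9.0000,-7.5000)
o1: d²=520 > ρ²=26 → inactive
o2: d²=13 ≤ ρ²=26; F_rep = 20·(3,-2)/13² = (0.3550,-0.2367)
o3: d²=170 > ρ²=26 → inactive
F = F_att + ΣF_rep = (-8.6450,-7.7367)
p' = p + 1/10·F = (7.1355,5.2263)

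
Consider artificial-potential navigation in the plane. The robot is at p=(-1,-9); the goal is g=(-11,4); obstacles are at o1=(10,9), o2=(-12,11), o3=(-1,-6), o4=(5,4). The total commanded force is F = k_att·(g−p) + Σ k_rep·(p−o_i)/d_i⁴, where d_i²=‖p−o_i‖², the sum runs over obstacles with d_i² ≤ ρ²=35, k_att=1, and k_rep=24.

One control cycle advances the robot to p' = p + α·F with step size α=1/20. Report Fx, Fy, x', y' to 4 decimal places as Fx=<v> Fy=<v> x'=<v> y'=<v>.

F_att = 1·(g−p) = 1·(-10,13) = (-10.0000,13.0000)
o1: d²=445 > ρ²=35 → inactive
o2: d²=521 > ρ²=35 → inactive
o3: d²=9 ≤ ρ²=35; F_rep = 24·(0,-3)/9² = (0.0000,-0.8889)
o4: d²=205 > ρ²=35 → inactive
F = F_att + ΣF_rep = (-10.0000,12.1111)
p' = p + 1/20·F = (-1.5000,-8.3944)

Fx=-10.0000 Fy=12.1111 x'=-1.5000 y'=-8.3944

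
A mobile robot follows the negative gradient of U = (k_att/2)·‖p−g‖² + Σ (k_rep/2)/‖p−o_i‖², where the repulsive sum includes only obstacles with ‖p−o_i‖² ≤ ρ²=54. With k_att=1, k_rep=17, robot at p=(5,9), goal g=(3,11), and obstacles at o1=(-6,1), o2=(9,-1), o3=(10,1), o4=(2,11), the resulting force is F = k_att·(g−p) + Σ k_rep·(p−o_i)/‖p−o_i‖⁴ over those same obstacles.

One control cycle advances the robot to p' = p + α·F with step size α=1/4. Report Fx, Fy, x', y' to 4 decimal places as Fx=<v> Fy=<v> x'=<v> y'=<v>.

F_att = 1·(g−p) = 1·(-2,2) = (-2.0000,2.0000)
o1: d²=185 > ρ²=54 → inactive
o2: d²=116 > ρ²=54 → inactive
o3: d²=89 > ρ²=54 → inactive
o4: d²=13 ≤ ρ²=54; F_rep = 17·(3,-2)/13² = (0.3018,-0.2012)
F = F_att + ΣF_rep = (-1.6982,1.7988)
p' = p + 1/4·F = (4.5754,9.4497)

Fx=-1.6982 Fy=1.7988 x'=4.5754 y'=9.4497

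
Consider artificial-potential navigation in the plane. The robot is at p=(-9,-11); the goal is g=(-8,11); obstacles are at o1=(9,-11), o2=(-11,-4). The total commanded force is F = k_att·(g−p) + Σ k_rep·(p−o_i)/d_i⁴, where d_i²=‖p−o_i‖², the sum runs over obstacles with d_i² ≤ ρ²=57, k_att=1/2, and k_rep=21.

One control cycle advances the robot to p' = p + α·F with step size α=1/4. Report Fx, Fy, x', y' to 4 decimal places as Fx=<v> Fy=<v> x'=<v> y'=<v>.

Fx=0.5150 Fy=10.9477 x'=-8.8713 y'=-8.2631

F_att = 1/2·(g−p) = 1/2·(1,22) = (0.5000,11.0000)
o1: d²=324 > ρ²=57 → inactive
o2: d²=53 ≤ ρ²=57; F_rep = 21·(2,-7)/53² = (0.0150,-0.0523)
F = F_att + ΣF_rep = (0.5150,10.9477)
p' = p + 1/4·F = (-8.8713,-8.2631)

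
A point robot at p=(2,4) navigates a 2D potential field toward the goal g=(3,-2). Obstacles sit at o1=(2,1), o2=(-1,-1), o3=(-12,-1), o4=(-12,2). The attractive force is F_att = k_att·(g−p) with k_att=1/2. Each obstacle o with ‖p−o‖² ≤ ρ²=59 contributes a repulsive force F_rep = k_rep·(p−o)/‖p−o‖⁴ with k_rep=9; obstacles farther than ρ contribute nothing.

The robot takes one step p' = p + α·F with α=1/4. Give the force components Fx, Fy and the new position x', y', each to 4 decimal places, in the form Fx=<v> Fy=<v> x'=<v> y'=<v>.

F_att = 1/2·(g−p) = 1/2·(1,-6) = (0.5000,-3.0000)
o1: d²=9 ≤ ρ²=59; F_rep = 9·(0,3)/9² = (0.0000,0.3333)
o2: d²=34 ≤ ρ²=59; F_rep = 9·(3,5)/34² = (0.0234,0.0389)
o3: d²=221 > ρ²=59 → inactive
o4: d²=200 > ρ²=59 → inactive
F = F_att + ΣF_rep = (0.5234,-2.6277)
p' = p + 1/4·F = (2.1308,3.3431)

Fx=0.5234 Fy=-2.6277 x'=2.1308 y'=3.3431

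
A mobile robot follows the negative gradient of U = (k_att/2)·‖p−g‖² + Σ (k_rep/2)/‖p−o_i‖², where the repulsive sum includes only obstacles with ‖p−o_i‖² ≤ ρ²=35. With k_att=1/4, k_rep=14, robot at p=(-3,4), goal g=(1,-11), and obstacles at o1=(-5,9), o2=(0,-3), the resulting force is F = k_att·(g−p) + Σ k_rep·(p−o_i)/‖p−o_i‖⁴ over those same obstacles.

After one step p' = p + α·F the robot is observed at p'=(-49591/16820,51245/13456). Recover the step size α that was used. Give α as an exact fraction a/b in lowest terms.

F_att = 1/4·(g−p) = 1/4·(4,-15) = (1.0000,-3.7500)
o1: d²=29 ≤ ρ²=35; F_rep = 14·(2,-5)/29² = (0.0333,-0.0832)
o2: d²=58 > ρ²=35 → inactive
F = F_att + ΣF_rep = (1.0333,-3.8332)
Δp = p'−p = (0.0517,-0.1917); α = Δx/Fx = (869/16820) / (869/841) = 1/20
check: Δy/Fy = (-2579/13456) / (-12895/3364) = 1/20 ✓

α = 1/20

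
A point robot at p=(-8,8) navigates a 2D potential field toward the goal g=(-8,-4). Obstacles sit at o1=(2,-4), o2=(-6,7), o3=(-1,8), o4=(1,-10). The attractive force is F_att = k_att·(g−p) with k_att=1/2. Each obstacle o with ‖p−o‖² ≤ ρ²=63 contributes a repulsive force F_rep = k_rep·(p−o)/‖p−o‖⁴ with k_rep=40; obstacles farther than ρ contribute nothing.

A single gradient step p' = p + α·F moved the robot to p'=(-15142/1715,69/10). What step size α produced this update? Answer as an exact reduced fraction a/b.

α = 1/4

F_att = 1/2·(g−p) = 1/2·(0,-12) = (0.0000,-6.0000)
o1: d²=244 > ρ²=63 → inactive
o2: d²=5 ≤ ρ²=63; F_rep = 40·(-2,1)/5² = (-3.2000,1.6000)
o3: d²=49 ≤ ρ²=63; F_rep = 40·(-7,0)/49² = (-0.1166,0.0000)
o4: d²=405 > ρ²=63 → inactive
F = F_att + ΣF_rep = (-3.3166,-4.4000)
Δp = p'−p = (-0.8292,-1.1000); α = Δx/Fx = (-1422/1715) / (-5688/1715) = 1/4
check: Δy/Fy = (-11/10) / (-22/5) = 1/4 ✓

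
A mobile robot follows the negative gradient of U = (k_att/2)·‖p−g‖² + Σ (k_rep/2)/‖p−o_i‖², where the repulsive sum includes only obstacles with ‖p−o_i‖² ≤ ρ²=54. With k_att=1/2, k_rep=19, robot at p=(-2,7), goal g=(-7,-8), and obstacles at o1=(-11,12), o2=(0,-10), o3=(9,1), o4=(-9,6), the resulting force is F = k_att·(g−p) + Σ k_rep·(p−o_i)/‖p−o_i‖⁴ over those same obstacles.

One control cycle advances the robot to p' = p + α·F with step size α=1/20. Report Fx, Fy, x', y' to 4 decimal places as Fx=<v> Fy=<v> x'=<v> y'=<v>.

Fx=-2.4468 Fy=-7.4924 x'=-2.1223 y'=6.6254

F_att = 1/2·(g−p) = 1/2·(-5,-15) = (-2.5000,-7.5000)
o1: d²=106 > ρ²=54 → inactive
o2: d²=293 > ρ²=54 → inactive
o3: d²=157 > ρ²=54 → inactive
o4: d²=50 ≤ ρ²=54; F_rep = 19·(7,1)/50² = (0.0532,0.0076)
F = F_att + ΣF_rep = (-2.4468,-7.4924)
p' = p + 1/20·F = (-2.1223,6.6254)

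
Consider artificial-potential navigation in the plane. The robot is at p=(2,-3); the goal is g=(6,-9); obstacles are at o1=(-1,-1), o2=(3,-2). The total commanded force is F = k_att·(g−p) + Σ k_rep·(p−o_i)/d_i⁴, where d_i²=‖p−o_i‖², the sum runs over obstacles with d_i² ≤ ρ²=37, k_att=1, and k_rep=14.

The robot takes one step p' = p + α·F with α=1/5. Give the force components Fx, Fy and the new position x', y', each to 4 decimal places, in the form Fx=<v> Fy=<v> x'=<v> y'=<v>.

Fx=0.7485 Fy=-9.6657 x'=2.1497 y'=-4.9331

F_att = 1·(g−p) = 1·(4,-6) = (4.0000,-6.0000)
o1: d²=13 ≤ ρ²=37; F_rep = 14·(3,-2)/13² = (0.2485,-0.1657)
o2: d²=2 ≤ ρ²=37; F_rep = 14·(-1,-1)/2² = (-3.5000,-3.5000)
F = F_att + ΣF_rep = (0.7485,-9.6657)
p' = p + 1/5·F = (2.1497,-4.9331)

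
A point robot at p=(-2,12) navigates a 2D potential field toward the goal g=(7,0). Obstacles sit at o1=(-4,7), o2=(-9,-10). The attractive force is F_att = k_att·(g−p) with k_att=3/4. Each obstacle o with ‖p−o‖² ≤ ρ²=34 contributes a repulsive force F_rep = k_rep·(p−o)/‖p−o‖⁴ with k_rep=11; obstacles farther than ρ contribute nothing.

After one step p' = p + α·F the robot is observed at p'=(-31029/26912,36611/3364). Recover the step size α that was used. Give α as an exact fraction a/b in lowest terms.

α = 1/8

F_att = 3/4·(g−p) = 3/4·(9,-12) = (6.7500,-9.0000)
o1: d²=29 ≤ ρ²=34; F_rep = 11·(2,5)/29² = (0.0262,0.0654)
o2: d²=533 > ρ²=34 → inactive
F = F_att + ΣF_rep = (6.7762,-8.9346)
Δp = p'−p = (0.8470,-1.1168); α = Δx/Fx = (22795/26912) / (22795/3364) = 1/8
check: Δy/Fy = (-3757/3364) / (-7514/841) = 1/8 ✓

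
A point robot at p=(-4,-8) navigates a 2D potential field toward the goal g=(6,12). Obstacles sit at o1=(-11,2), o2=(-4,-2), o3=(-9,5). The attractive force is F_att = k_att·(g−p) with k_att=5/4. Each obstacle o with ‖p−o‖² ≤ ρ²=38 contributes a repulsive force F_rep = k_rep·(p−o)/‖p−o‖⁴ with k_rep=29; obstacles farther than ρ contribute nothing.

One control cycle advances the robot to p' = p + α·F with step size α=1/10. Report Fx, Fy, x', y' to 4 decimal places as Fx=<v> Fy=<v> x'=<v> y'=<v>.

Fx=12.5000 Fy=24.8657 x'=-2.7500 y'=-5.5134

F_att = 5/4·(g−p) = 5/4·(10,20) = (12.5000,25.0000)
o1: d²=149 > ρ²=38 → inactive
o2: d²=36 ≤ ρ²=38; F_rep = 29·(0,-6)/36² = (0.0000,-0.1343)
o3: d²=194 > ρ²=38 → inactive
F = F_att + ΣF_rep = (12.5000,24.8657)
p' = p + 1/10·F = (-2.7500,-5.5134)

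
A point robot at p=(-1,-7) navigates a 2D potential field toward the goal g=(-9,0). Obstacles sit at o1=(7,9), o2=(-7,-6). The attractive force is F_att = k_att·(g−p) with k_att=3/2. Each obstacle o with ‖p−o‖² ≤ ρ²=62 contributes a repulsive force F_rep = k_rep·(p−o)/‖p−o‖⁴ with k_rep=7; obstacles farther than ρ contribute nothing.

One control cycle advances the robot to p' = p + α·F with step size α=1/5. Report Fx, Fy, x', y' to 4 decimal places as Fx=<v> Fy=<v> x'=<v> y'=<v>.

Fx=-11.9693 Fy=10.4949 x'=-3.3939 y'=-4.9010

F_att = 3/2·(g−p) = 3/2·(-8,7) = (-12.0000,10.5000)
o1: d²=320 > ρ²=62 → inactive
o2: d²=37 ≤ ρ²=62; F_rep = 7·(6,-1)/37² = (0.0307,-0.0051)
F = F_att + ΣF_rep = (-11.9693,10.4949)
p' = p + 1/5·F = (-3.3939,-4.9010)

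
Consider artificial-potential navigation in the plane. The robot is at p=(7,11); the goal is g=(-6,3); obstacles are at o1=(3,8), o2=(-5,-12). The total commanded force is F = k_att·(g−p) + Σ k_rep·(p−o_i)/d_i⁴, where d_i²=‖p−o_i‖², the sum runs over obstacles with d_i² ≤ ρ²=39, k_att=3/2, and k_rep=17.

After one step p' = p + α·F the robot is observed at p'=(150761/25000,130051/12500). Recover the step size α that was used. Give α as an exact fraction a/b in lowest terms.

α = 1/20

F_att = 3/2·(g−p) = 3/2·(-13,-8) = (-19.5000,-12.0000)
o1: d²=25 ≤ ρ²=39; F_rep = 17·(4,3)/25² = (0.1088,0.0816)
o2: d²=673 > ρ²=39 → inactive
F = F_att + ΣF_rep = (-19.3912,-11.9184)
Δp = p'−p = (-0.9696,-0.5959); α = Δx/Fx = (-24239/25000) / (-24239/1250) = 1/20
check: Δy/Fy = (-7449/12500) / (-7449/625) = 1/20 ✓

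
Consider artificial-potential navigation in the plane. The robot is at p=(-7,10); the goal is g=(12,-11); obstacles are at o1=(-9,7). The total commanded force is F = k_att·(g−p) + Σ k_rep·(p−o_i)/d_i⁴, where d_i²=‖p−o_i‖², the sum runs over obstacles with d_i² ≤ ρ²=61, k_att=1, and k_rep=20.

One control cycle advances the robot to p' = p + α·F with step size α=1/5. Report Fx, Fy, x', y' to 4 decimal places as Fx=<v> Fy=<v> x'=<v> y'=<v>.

Fx=19.2367 Fy=-20.6450 x'=-3.1527 y'=5.8710

F_att = 1·(g−p) = 1·(19,-21) = (19.0000,-21.0000)
o1: d²=13 ≤ ρ²=61; F_rep = 20·(2,3)/13² = (0.2367,0.3550)
F = F_att + ΣF_rep = (19.2367,-20.6450)
p' = p + 1/5·F = (-3.1527,5.8710)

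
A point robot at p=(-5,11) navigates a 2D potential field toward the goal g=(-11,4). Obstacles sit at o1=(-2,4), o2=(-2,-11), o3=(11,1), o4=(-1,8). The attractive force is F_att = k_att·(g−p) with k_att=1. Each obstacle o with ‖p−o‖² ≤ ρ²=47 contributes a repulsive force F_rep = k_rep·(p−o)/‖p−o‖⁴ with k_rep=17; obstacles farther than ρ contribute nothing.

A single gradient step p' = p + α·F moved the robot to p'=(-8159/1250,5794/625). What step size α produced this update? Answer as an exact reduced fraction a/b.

F_att = 1·(g−p) = 1·(-6,-7) = (-6.0000,-7.0000)
o1: d²=58 > ρ²=47 → inactive
o2: d²=493 > ρ²=47 → inactive
o3: d²=356 > ρ²=47 → inactive
o4: d²=25 ≤ ρ²=47; F_rep = 17·(-4,3)/25² = (-0.1088,0.0816)
F = F_att + ΣF_rep = (-6.1088,-6.9184)
Δp = p'−p = (-1.5272,-1.7296); α = Δx/Fx = (-1909/1250) / (-3818/625) = 1/4
check: Δy/Fy = (-1081/625) / (-4324/625) = 1/4 ✓

α = 1/4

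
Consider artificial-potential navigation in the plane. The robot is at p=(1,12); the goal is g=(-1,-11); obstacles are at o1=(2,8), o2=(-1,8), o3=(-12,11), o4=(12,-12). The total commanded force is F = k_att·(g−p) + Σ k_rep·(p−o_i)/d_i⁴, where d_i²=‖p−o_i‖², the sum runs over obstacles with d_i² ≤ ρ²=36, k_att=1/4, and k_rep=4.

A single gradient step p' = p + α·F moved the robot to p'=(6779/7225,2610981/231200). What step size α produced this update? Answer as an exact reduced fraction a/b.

α = 1/8

F_att = 1/4·(g−p) = 1/4·(-2,-23) = (-0.5000,-5.7500)
o1: d²=17 ≤ ρ²=36; F_rep = 4·(-1,4)/17² = (-0.0138,0.0554)
o2: d²=20 ≤ ρ²=36; F_rep = 4·(2,4)/20² = (0.0200,0.0400)
o3: d²=170 > ρ²=36 → inactive
o4: d²=697 > ρ²=36 → inactive
F = F_att + ΣF_rep = (-0.4938,-5.6546)
Δp = p'−p = (-0.0617,-0.7068); α = Δx/Fx = (-446/7225) / (-3568/7225) = 1/8
check: Δy/Fy = (-163419/231200) / (-163419/28900) = 1/8 ✓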